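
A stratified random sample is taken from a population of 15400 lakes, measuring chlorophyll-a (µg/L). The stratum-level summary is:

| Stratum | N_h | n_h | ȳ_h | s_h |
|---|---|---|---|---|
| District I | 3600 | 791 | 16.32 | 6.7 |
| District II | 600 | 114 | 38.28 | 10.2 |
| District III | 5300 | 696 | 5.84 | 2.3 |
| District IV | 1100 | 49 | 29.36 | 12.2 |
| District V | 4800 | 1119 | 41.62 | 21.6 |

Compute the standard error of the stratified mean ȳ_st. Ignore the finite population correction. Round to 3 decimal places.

SE(ȳ_st) ≈ 0.248

V̂(ȳ_st) = Σ W_h² s_h²/n_h, with W_h = N_h/N and N = 15400:
  stratum District I: (3600/15400)²·6.7²/791 = 0.00310125
  stratum District II: (600/15400)²·10.2²/114 = 0.00138534
  stratum District III: (5300/15400)²·2.3²/696 = 0.000900237
  stratum District IV: (1100/15400)²·12.2²/49 = 0.0154977
  stratum District V: (4800/15400)²·21.6²/1119 = 0.0405059
V̂(ȳ_st) = 0.0613905
SE(ȳ_st) = √0.0613905 = 0.247771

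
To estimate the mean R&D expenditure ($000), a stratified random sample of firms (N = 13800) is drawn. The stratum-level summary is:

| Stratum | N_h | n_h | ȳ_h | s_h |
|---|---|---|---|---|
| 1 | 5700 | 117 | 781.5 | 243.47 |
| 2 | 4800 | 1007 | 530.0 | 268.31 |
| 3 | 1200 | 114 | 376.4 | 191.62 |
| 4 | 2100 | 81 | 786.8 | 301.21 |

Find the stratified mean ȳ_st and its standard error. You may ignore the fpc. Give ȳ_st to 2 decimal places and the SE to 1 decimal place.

ȳ_st ≈ 659.60, SE ≈ 11.1

ȳ_st = Σ W_h ȳ_h = (5700·781.5 + 4800·530.0 + 1200·376.4 + 2100·786.8)/13800 = 659.60217
V̂(ȳ_st) = Σ W_h² s_h²/n_h, with W_h = N_h/N and N = 13800:
  stratum 1: (5700/13800)²·243.47²/117 = 86.4364
  stratum 2: (4800/13800)²·268.31²/1007 = 8.64905
  stratum 3: (1200/13800)²·191.62²/114 = 2.43546
  stratum 4: (2100/13800)²·301.21²/81 = 25.9379
V̂(ȳ_st) = 123.459
SE(ȳ_st) = √123.459 = 11.1112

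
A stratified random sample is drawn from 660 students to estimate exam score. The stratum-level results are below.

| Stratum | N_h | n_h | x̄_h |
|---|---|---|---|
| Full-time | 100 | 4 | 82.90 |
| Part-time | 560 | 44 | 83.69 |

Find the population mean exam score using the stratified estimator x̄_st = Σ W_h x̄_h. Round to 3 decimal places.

N = Σ N_h = 660. Stratum weights W_h = N_h/N.
x̄_st = (100·82.90 + 560·83.69) / 660 = 83.57030

x̄_st ≈ 83.570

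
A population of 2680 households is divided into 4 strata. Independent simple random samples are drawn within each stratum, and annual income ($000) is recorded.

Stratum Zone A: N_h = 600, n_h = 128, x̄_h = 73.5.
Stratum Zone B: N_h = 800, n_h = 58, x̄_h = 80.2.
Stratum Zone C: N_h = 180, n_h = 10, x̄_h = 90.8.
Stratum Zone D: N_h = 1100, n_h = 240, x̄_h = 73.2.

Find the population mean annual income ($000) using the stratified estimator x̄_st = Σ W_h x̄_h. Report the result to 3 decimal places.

x̄_st ≈ 76.539

N = Σ N_h = 2680. Stratum weights W_h = N_h/N.
x̄_st = (600·73.5 + 800·80.2 + 180·90.8 + 1100·73.2) / 2680 = 76.53881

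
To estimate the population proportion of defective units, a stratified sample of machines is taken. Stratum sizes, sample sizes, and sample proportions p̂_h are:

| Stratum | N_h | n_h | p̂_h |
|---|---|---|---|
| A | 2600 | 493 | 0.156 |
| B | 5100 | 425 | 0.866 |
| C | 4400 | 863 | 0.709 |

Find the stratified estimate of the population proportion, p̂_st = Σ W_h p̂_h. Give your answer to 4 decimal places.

p̂_st ≈ 0.6563

N = 12100; stratum weights W_h = N_h/N.
p̂_st = Σ W_h p̂_h = (2600·0.156 + 5100·0.866 + 4400·0.709)/12100 = 0.65635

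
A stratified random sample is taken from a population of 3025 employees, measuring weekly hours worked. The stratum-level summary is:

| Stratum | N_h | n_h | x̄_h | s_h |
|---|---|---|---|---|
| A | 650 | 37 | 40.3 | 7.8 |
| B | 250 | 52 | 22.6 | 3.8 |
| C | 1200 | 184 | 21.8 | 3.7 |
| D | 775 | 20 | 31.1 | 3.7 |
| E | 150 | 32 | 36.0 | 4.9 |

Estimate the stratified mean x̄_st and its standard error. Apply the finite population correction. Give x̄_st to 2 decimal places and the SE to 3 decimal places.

x̄_st = Σ W_h x̄_h = (650·40.3 + 250·22.6 + 1200·21.8 + 775·31.1 + 150·36.0)/3025 = 28.92810
V̂(x̄_st) = Σ W_h² (1 − n_h/N_h) s_h²/n_h, with W_h = N_h/N and N = 3025:
  stratum A: (650/3025)²·(1 − 37/650)·7.8²/37 = 0.0715996
  stratum B: (250/3025)²·(1 − 52/250)·3.8²/52 = 0.00150217
  stratum C: (1200/3025)²·(1 − 184/1200)·3.7²/184 = 0.00991311
  stratum D: (775/3025)²·(1 − 20/775)·3.7²/20 = 0.0437695
  stratum E: (150/3025)²·(1 − 32/150)·4.9²/32 = 0.00145133
V̂(x̄_st) = 0.128236
SE(x̄_st) = √0.128236 = 0.3581

x̄_st ≈ 28.93, SE ≈ 0.358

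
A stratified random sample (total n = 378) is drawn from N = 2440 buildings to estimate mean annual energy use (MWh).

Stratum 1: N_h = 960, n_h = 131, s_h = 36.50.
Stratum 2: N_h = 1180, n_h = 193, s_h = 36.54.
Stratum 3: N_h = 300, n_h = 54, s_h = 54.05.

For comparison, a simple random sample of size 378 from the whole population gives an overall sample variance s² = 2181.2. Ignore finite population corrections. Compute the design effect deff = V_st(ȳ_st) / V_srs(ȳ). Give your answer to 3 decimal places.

deff ≈ 0.695

V̂(ȳ_st) = Σ W_h² s_h²/n_h, with W_h = N_h/N and N = 2440:
  stratum 1: (960/2440)²·36.50²/131 = 1.57426
  stratum 2: (1180/2440)²·36.54²/193 = 1.61795
  stratum 3: (300/2440)²·54.05²/54 = 0.817825
V_st = 4.01003
V_srs = s²/n = 2181.2/378 = 5.77037
deff = V_st / V_srs = 4.01003/5.77037 = 0.6949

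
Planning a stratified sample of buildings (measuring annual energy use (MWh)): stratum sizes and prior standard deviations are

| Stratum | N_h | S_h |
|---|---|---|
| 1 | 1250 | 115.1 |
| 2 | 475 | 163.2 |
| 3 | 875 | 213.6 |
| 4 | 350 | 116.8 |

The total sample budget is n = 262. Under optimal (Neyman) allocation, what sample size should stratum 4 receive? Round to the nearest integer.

24

Neyman allocation: n_h = n · N_h S_h / Σ N_i S_i, with n = 262.
  stratum 1: N_h·S_h = 1250·115.1 = 143875.00
  stratum 2: N_h·S_h = 475·163.2 = 77520.00
  stratum 3: N_h·S_h = 875·213.6 = 186900.00
  stratum 4: N_h·S_h = 350·116.8 = 40880.00
Σ N_h S_h = 449175.00
n for stratum 4 = 262·40880.00/449175.00 = 23.845 → 24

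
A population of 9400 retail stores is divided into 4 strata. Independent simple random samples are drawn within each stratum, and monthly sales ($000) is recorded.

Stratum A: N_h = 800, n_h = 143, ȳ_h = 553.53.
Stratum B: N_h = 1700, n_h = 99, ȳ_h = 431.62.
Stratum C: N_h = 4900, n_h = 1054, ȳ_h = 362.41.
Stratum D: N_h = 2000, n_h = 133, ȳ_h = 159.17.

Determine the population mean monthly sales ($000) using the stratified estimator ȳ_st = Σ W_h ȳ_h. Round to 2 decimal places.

N = Σ N_h = 9400. Stratum weights W_h = N_h/N.
ȳ_st = (800·553.53 + 1700·431.62 + 4900·362.41 + 2000·159.17) / 9400 = 347.9497

ȳ_st ≈ 347.95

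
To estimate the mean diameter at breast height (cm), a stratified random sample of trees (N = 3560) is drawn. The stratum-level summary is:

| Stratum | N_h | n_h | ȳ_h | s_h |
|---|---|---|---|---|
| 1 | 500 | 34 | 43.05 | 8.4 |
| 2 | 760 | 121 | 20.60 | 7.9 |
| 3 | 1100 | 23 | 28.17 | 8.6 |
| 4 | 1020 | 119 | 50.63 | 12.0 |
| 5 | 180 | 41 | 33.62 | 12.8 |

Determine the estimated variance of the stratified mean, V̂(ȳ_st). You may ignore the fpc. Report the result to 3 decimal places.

V̂(ȳ_st) ≈ 0.481

V̂(ȳ_st) = Σ W_h² s_h²/n_h, with W_h = N_h/N and N = 3560:
  stratum 1: (500/3560)²·8.4²/34 = 0.0409373
  stratum 2: (760/3560)²·7.9²/121 = 0.0235069
  stratum 3: (1100/3560)²·8.6²/23 = 0.307011
  stratum 4: (1020/3560)²·12.0²/119 = 0.0993381
  stratum 5: (180/3560)²·12.8²/41 = 0.010216
V̂(ȳ_st) = 0.48101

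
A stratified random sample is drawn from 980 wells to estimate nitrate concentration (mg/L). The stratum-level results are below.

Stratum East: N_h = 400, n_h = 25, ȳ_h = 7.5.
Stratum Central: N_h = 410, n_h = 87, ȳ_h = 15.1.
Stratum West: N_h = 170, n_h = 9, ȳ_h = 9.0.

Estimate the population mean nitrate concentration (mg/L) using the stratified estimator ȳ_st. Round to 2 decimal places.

ȳ_st ≈ 10.94

N = Σ N_h = 980. Stratum weights W_h = N_h/N.
ȳ_st = (400·7.5 + 410·15.1 + 170·9.0) / 980 = 10.9398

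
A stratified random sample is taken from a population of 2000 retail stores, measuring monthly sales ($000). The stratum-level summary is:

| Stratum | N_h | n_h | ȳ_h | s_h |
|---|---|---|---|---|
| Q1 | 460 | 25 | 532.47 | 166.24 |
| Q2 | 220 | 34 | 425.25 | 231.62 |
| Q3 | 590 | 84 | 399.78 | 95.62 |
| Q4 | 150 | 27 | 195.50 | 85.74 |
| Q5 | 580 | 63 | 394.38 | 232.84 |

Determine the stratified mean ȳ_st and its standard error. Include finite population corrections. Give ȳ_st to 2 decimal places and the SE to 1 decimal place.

ȳ_st ≈ 416.21, SE ≈ 12.1

ȳ_st = Σ W_h ȳ_h = (460·532.47 + 220·425.25 + 590·399.78 + 150·195.50 + 580·394.38)/2000 = 416.21340
V̂(ȳ_st) = Σ W_h² (1 − n_h/N_h) s_h²/n_h, with W_h = N_h/N and N = 2000:
  stratum Q1: (460/2000)²·(1 − 25/460)·166.24²/25 = 55.2991
  stratum Q2: (220/2000)²·(1 − 34/220)·231.62²/34 = 16.1417
  stratum Q3: (590/2000)²·(1 − 84/590)·95.62²/84 = 8.12383
  stratum Q4: (150/2000)²·(1 − 27/150)·85.74²/27 = 1.25586
  stratum Q5: (580/2000)²·(1 − 63/580)·232.84²/63 = 64.5109
V̂(ȳ_st) = 145.331
SE(ȳ_st) = √145.331 = 12.0553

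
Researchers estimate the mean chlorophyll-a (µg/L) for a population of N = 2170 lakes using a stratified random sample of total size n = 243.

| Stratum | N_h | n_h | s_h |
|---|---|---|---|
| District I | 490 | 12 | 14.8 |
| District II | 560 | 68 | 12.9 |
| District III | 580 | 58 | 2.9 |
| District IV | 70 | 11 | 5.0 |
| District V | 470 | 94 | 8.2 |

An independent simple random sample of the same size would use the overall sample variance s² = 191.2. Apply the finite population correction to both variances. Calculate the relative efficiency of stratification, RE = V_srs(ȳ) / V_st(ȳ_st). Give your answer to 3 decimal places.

V̂(ȳ_st) = Σ W_h² (1 − n_h/N_h) s_h²/n_h, with W_h = N_h/N and N = 2170:
  stratum District I: (490/2170)²·(1 − 12/490)·14.8²/12 = 0.907918
  stratum District II: (560/2170)²·(1 − 68/560)·12.9²/68 = 0.143187
  stratum District III: (580/2170)²·(1 − 58/580)·2.9²/58 = 0.00932281
  stratum District IV: (70/2170)²·(1 − 11/70)·5.0²/11 = 0.00199332
  stratum District V: (470/2170)²·(1 − 94/470)·8.2²/94 = 0.0268452
V_st = 1.08927
V_srs = (1 − 243/2170)·191.2/243 = 0.698721
Relative efficiency = V_srs / V_st = 0.698721/1.08927 = 0.6415

RE ≈ 0.641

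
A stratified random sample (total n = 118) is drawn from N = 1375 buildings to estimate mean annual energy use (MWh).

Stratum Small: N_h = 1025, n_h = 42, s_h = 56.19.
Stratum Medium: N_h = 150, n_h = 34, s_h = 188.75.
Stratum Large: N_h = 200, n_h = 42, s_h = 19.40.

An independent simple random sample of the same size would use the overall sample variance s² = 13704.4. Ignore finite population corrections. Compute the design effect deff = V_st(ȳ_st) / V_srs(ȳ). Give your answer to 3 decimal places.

V̂(ȳ_st) = Σ W_h² s_h²/n_h, with W_h = N_h/N and N = 1375:
  stratum Small: (1025/1375)²·56.19²/42 = 41.7745
  stratum Medium: (150/1375)²·188.75²/34 = 12.4702
  stratum Large: (200/1375)²·19.40²/42 = 0.189587
V_st = 54.4342
V_srs = s²/n = 13704.4/118 = 116.139
deff = V_st / V_srs = 54.4342/116.139 = 0.4687

deff ≈ 0.469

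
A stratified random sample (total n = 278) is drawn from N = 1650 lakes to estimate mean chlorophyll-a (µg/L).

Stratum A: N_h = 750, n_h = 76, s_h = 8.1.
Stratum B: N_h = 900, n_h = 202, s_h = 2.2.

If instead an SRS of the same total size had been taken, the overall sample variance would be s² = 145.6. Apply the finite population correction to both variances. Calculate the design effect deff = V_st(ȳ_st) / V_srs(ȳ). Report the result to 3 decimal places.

V̂(ȳ_st) = Σ W_h² (1 − n_h/N_h) s_h²/n_h, with W_h = N_h/N and N = 1650:
  stratum A: (750/1650)²·(1 − 76/750)·8.1²/76 = 0.160291
  stratum B: (900/1650)²·(1 − 202/900)·2.2²/202 = 0.00552871
V_st = 0.16582
V_srs = (1 − 278/1650)·145.6/278 = 0.435499
deff = V_st / V_srs = 0.16582/0.435499 = 0.3808

deff ≈ 0.381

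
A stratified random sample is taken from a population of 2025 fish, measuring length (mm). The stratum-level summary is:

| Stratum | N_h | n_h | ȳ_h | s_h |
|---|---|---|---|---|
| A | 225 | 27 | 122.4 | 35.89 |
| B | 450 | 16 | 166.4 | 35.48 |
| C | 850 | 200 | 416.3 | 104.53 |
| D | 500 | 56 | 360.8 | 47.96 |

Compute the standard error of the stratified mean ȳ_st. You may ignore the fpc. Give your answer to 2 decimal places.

SE(ȳ_st) ≈ 4.07

V̂(ȳ_st) = Σ W_h² s_h²/n_h, with W_h = N_h/N and N = 2025:
  stratum A: (225/2025)²·35.89²/27 = 0.588977
  stratum B: (450/2025)²·35.48²/16 = 3.88528
  stratum C: (850/2025)²·104.53²/200 = 9.62586
  stratum D: (500/2025)²·47.96²/56 = 2.50415
V̂(ȳ_st) = 16.6043
SE(ȳ_st) = √16.6043 = 4.07483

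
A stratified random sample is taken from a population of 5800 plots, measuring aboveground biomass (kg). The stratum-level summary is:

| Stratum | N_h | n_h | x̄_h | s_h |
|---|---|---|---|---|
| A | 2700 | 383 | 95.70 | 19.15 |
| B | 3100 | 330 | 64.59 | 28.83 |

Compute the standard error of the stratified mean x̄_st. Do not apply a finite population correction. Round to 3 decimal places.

SE(x̄_st) ≈ 0.963

V̂(x̄_st) = Σ W_h² s_h²/n_h, with W_h = N_h/N and N = 5800:
  stratum A: (2700/5800)²·19.15²/383 = 0.207496
  stratum B: (3100/5800)²·28.83²/330 = 0.71952
V̂(x̄_st) = 0.927016
SE(x̄_st) = √0.927016 = 0.962817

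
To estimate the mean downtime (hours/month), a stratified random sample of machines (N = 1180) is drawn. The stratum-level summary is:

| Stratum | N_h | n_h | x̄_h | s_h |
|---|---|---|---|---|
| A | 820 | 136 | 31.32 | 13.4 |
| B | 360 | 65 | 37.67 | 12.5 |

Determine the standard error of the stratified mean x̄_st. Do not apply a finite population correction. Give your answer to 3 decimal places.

SE(x̄_st) ≈ 0.928

V̂(x̄_st) = Σ W_h² s_h²/n_h, with W_h = N_h/N and N = 1180:
  stratum A: (820/1180)²·13.4²/136 = 0.63758
  stratum B: (360/1180)²·12.5²/65 = 0.223742
V̂(x̄_st) = 0.861322
SE(x̄_st) = √0.861322 = 0.928074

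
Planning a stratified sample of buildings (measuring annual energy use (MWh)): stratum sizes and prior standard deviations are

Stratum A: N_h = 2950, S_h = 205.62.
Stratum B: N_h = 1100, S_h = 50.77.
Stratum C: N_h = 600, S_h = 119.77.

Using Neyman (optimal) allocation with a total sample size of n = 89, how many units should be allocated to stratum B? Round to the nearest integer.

Neyman allocation: n_h = n · N_h S_h / Σ N_i S_i, with n = 89.
  stratum A: N_h·S_h = 2950·205.62 = 606579.00
  stratum B: N_h·S_h = 1100·50.77 = 55847.00
  stratum C: N_h·S_h = 600·119.77 = 71862.00
Σ N_h S_h = 734288.00
n for stratum B = 89·55847.00/734288.00 = 6.769 → 7

7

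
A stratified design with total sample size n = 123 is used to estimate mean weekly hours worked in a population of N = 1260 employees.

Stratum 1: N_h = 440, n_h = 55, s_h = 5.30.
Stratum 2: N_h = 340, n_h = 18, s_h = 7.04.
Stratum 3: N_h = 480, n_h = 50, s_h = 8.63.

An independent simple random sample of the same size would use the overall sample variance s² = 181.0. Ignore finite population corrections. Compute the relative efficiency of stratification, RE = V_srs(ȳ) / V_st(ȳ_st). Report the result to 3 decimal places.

V̂(ȳ_st) = Σ W_h² s_h²/n_h, with W_h = N_h/N and N = 1260:
  stratum 1: (440/1260)²·5.30²/55 = 0.0622807
  stratum 2: (340/1260)²·7.04²/18 = 0.200489
  stratum 3: (480/1260)²·8.63²/50 = 0.216169
V_st = 0.478938
V_srs = s²/n = 181.0/123 = 1.47154
Relative efficiency = V_srs / V_st = 1.47154/0.478938 = 3.0725

RE ≈ 3.073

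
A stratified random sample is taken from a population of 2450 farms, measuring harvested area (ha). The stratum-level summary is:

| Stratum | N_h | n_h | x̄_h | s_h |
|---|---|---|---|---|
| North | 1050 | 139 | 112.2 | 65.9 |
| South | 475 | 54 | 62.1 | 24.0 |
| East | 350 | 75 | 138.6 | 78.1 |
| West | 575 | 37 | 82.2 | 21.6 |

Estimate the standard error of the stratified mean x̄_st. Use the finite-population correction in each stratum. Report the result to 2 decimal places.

V̂(x̄_st) = Σ W_h² (1 − n_h/N_h) s_h²/n_h, with W_h = N_h/N and N = 2450:
  stratum North: (1050/2450)²·(1 − 139/1050)·65.9²/139 = 4.97888
  stratum South: (475/2450)²·(1 − 54/475)·24.0²/54 = 0.355363
  stratum East: (350/2450)²·(1 − 75/350)·78.1²/75 = 1.3041
  stratum West: (575/2450)²·(1 − 37/575)·21.6²/37 = 0.649866
V̂(x̄_st) = 7.2882
SE(x̄_st) = √7.2882 = 2.69967

SE(x̄_st) ≈ 2.70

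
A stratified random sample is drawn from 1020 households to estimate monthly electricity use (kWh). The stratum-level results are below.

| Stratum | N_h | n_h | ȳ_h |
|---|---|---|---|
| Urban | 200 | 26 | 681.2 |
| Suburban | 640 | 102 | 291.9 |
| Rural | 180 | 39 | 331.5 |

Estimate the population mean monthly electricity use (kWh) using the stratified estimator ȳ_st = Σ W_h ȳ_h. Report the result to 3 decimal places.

ȳ_st ≈ 375.222

N = Σ N_h = 1020. Stratum weights W_h = N_h/N.
ȳ_st = (200·681.2 + 640·291.9 + 180·331.5) / 1020 = 375.22157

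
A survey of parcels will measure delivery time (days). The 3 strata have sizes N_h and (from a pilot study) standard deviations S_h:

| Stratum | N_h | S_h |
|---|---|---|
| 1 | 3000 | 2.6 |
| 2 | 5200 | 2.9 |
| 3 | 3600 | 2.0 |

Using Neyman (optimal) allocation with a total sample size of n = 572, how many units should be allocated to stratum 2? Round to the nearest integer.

Neyman allocation: n_h = n · N_h S_h / Σ N_i S_i, with n = 572.
  stratum 1: N_h·S_h = 3000·2.6 = 7800.00
  stratum 2: N_h·S_h = 5200·2.9 = 15080.00
  stratum 3: N_h·S_h = 3600·2.0 = 7200.00
Σ N_h S_h = 30080.00
n for stratum 2 = 572·15080.00/30080.00 = 286.761 → 287

287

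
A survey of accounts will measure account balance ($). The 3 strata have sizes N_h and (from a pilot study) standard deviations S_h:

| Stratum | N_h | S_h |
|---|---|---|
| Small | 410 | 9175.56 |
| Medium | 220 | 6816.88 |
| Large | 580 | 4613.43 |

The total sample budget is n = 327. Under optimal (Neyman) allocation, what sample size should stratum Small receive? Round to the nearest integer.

155

Neyman allocation: n_h = n · N_h S_h / Σ N_i S_i, with n = 327.
  stratum Small: N_h·S_h = 410·9175.56 = 3761979.60
  stratum Medium: N_h·S_h = 220·6816.88 = 1499713.60
  stratum Large: N_h·S_h = 580·4613.43 = 2675789.40
Σ N_h S_h = 7937482.60
n for stratum Small = 327·3761979.60/7937482.60 = 154.982 → 155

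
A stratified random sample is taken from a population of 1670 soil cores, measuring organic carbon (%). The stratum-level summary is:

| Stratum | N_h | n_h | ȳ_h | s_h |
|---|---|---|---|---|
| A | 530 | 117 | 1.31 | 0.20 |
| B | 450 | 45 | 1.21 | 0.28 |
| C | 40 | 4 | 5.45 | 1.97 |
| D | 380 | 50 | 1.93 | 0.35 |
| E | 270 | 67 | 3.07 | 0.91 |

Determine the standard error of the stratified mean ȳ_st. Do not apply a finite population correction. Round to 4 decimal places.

SE(ȳ_st) ≈ 0.0342

V̂(ȳ_st) = Σ W_h² s_h²/n_h, with W_h = N_h/N and N = 1670:
  stratum A: (530/1670)²·0.20²/117 = 3.44344e-05
  stratum B: (450/1670)²·0.28²/45 = 0.000126501
  stratum C: (40/1670)²·1.97²/4 = 0.000556621
  stratum D: (380/1670)²·0.35²/50 = 0.000126853
  stratum E: (270/1670)²·0.91²/67 = 0.000323074
V̂(ȳ_st) = 0.00116748
SE(ȳ_st) = √0.00116748 = 0.0341685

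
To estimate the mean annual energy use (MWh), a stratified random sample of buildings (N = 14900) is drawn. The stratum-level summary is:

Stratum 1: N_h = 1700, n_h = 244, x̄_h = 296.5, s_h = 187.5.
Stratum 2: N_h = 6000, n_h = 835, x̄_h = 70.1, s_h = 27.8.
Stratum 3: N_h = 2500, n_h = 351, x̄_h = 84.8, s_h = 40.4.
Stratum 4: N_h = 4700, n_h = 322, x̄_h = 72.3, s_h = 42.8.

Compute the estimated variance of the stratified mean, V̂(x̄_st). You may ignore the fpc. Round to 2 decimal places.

V̂(x̄_st) = Σ W_h² s_h²/n_h, with W_h = N_h/N and N = 14900:
  stratum 1: (1700/14900)²·187.5²/244 = 1.87559
  stratum 2: (6000/14900)²·27.8²/835 = 0.150084
  stratum 3: (2500/14900)²·40.4²/351 = 0.130907
  stratum 4: (4700/14900)²·42.8²/322 = 0.56605
V̂(x̄_st) = 2.72263

V̂(x̄_st) ≈ 2.72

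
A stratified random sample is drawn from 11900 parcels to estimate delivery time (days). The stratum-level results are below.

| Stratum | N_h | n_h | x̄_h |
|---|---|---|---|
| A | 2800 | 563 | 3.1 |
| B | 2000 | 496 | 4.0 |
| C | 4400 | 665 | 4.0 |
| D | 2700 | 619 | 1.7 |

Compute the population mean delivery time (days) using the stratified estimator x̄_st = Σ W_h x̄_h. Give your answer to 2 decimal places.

N = Σ N_h = 11900. Stratum weights W_h = N_h/N.
x̄_st = (2800·3.1 + 2000·4.0 + 4400·4.0 + 2700·1.7) / 11900 = 3.2664

x̄_st ≈ 3.27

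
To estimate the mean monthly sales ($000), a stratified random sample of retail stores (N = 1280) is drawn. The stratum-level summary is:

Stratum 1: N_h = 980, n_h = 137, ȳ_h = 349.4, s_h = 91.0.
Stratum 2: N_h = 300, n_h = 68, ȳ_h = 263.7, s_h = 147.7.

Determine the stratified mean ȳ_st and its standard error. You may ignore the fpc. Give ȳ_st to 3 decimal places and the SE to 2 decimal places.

ȳ_st = Σ W_h ȳ_h = (980·349.4 + 300·263.7)/1280 = 329.31406
V̂(ȳ_st) = Σ W_h² s_h²/n_h, with W_h = N_h/N and N = 1280:
  stratum 1: (980/1280)²·91.0²/137 = 35.4319
  stratum 2: (300/1280)²·147.7²/68 = 17.6228
V̂(ȳ_st) = 53.0547
SE(ȳ_st) = √53.0547 = 7.28386

ȳ_st ≈ 329.314, SE ≈ 7.28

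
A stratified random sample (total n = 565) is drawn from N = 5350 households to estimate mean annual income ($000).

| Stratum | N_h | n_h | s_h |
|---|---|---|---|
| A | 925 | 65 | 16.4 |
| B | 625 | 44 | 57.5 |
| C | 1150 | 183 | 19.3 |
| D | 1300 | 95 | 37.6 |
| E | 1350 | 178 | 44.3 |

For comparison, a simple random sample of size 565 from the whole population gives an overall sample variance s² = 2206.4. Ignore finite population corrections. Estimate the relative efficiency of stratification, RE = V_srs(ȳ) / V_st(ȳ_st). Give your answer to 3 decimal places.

V̂(ȳ_st) = Σ W_h² s_h²/n_h, with W_h = N_h/N and N = 5350:
  stratum A: (925/5350)²·16.4²/65 = 0.123694
  stratum B: (625/5350)²·57.5²/44 = 1.0255
  stratum C: (1150/5350)²·19.3²/183 = 0.0940485
  stratum D: (1300/5350)²·37.6²/95 = 0.878681
  stratum E: (1350/5350)²·44.3²/178 = 0.702017
V_st = 2.82394
V_srs = s²/n = 2206.4/565 = 3.90513
Relative efficiency = V_srs / V_st = 3.90513/2.82394 = 1.3829

RE ≈ 1.383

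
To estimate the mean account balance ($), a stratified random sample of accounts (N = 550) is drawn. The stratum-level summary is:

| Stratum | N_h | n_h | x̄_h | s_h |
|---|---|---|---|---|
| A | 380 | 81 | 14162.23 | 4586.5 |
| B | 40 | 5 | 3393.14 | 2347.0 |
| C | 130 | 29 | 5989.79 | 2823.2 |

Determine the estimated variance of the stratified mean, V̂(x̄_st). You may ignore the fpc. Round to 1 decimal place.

V̂(x̄_st) ≈ 145152.8

V̂(x̄_st) = Σ W_h² s_h²/n_h, with W_h = N_h/N and N = 550:
  stratum A: (380/550)²·4586.5²/81 = 123971
  stratum B: (40/550)²·2347.0²/5 = 5827.08
  stratum C: (130/550)²·2823.2²/29 = 15354.9
V̂(x̄_st) = 145153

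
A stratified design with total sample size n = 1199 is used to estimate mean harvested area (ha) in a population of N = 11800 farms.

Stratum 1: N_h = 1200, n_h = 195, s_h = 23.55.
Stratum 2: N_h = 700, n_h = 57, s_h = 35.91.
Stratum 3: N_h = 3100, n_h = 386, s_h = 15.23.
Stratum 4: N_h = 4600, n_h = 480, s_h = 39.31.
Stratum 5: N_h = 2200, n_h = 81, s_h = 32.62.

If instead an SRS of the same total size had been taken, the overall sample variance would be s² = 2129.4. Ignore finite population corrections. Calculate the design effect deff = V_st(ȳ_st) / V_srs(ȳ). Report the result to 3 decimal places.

deff ≈ 0.617

V̂(ȳ_st) = Σ W_h² s_h²/n_h, with W_h = N_h/N and N = 11800:
  stratum 1: (1200/11800)²·23.55²/195 = 0.0294134
  stratum 2: (700/11800)²·35.91²/57 = 0.0796137
  stratum 3: (3100/11800)²·15.23²/386 = 0.0414736
  stratum 4: (4600/11800)²·39.31²/480 = 0.489234
  stratum 5: (2200/11800)²·32.62²/81 = 0.45663
V_st = 1.09636
V_srs = s²/n = 2129.4/1199 = 1.77598
deff = V_st / V_srs = 1.09636/1.77598 = 0.6173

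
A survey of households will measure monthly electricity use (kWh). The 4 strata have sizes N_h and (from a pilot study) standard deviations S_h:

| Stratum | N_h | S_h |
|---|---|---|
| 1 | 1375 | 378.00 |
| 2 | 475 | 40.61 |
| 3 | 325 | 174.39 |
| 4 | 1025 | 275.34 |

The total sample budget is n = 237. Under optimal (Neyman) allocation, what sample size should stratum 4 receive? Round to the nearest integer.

76

Neyman allocation: n_h = n · N_h S_h / Σ N_i S_i, with n = 237.
  stratum 1: N_h·S_h = 1375·378.00 = 519750.00
  stratum 2: N_h·S_h = 475·40.61 = 19289.75
  stratum 3: N_h·S_h = 325·174.39 = 56676.75
  stratum 4: N_h·S_h = 1025·275.34 = 282223.50
Σ N_h S_h = 877940.00
n for stratum 4 = 237·282223.50/877940.00 = 76.186 → 76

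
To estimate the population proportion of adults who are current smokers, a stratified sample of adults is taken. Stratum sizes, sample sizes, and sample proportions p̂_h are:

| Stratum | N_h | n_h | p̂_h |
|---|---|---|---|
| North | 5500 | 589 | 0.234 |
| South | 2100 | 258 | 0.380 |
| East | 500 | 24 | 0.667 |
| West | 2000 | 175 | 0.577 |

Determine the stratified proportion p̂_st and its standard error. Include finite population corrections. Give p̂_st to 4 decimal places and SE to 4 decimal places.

N = 10100; stratum weights W_h = N_h/N.
p̂_st = Σ W_h p̂_h = (5500·0.234 + 2100·0.380 + 500·0.667 + 2000·0.577)/10100 = 0.35371
V̂(p̂_st) = Σ W_h² (1 − n_h/N_h) p̂_h(1−p̂_h)/(n_h−1):
  stratum North: (5500/10100)²·(1 − 589/5500)·0.234·0.766/588 = 8.07155e-05
  stratum South: (2100/10100)²·(1 − 258/2100)·0.380·0.620/257 = 3.47623e-05
  stratum East: (500/10100)²·(1 − 24/500)·0.667·0.333/23 = 2.25308e-05
  stratum West: (2000/10100)²·(1 − 175/2000)·0.577·0.423/174 = 5.019e-05
V̂(p̂_st) = 0.000188199; SE = √V̂ = 0.0137185

p̂_st ≈ 0.3537, SE ≈ 0.0137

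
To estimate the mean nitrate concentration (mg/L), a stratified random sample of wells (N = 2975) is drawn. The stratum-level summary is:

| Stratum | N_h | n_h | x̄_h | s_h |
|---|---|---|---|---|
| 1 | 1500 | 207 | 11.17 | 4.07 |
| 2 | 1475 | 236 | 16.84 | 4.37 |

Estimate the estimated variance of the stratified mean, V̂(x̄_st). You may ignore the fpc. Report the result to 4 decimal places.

V̂(x̄_st) ≈ 0.0402

V̂(x̄_st) = Σ W_h² s_h²/n_h, with W_h = N_h/N and N = 2975:
  stratum 1: (1500/2975)²·4.07²/207 = 0.0203436
  stratum 2: (1475/2975)²·4.37²/236 = 0.0198912
V̂(x̄_st) = 0.0402348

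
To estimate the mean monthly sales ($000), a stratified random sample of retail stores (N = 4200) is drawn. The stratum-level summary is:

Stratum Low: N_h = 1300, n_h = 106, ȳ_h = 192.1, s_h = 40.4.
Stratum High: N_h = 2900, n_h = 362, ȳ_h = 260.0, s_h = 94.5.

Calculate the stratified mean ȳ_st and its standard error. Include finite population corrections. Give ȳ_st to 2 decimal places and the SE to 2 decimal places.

ȳ_st ≈ 238.98, SE ≈ 3.41

ȳ_st = Σ W_h ȳ_h = (1300·192.1 + 2900·260.0)/4200 = 238.98333
V̂(ȳ_st) = Σ W_h² (1 − n_h/N_h) s_h²/n_h, with W_h = N_h/N and N = 4200:
  stratum Low: (1300/4200)²·(1 − 106/1300)·40.4²/106 = 1.3549
  stratum High: (2900/4200)²·(1 − 362/2900)·94.5²/362 = 10.2931
V̂(ȳ_st) = 11.648
SE(ȳ_st) = √11.648 = 3.41292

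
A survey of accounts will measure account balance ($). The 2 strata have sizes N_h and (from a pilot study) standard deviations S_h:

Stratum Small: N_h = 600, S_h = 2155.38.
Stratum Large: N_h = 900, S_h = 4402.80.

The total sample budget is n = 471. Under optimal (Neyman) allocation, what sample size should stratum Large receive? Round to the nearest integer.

355

Neyman allocation: n_h = n · N_h S_h / Σ N_i S_i, with n = 471.
  stratum Small: N_h·S_h = 600·2155.38 = 1293228.00
  stratum Large: N_h·S_h = 900·4402.80 = 3962520.00
Σ N_h S_h = 5255748.00
n for stratum Large = 471·3962520.00/5255748.00 = 355.106 → 355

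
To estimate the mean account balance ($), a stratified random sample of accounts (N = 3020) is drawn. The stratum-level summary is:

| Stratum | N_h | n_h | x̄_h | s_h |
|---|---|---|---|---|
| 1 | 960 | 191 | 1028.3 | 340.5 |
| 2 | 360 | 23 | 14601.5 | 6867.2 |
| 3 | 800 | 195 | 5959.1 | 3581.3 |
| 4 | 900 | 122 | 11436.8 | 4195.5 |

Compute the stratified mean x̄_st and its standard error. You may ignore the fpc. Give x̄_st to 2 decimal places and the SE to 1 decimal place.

x̄_st ≈ 7054.34, SE ≈ 215.9

x̄_st = Σ W_h x̄_h = (960·1028.3 + 360·14601.5 + 800·5959.1 + 900·11436.8)/3020 = 7054.34040
V̂(x̄_st) = Σ W_h² s_h²/n_h, with W_h = N_h/N and N = 3020:
  stratum 1: (960/3020)²·340.5²/191 = 61.338
  stratum 2: (360/3020)²·6867.2²/23 = 29135.5
  stratum 3: (800/3020)²·3581.3²/195 = 4615.44
  stratum 4: (900/3020)²·4195.5²/122 = 12813.8
V̂(x̄_st) = 46626.1
SE(x̄_st) = √46626.1 = 215.931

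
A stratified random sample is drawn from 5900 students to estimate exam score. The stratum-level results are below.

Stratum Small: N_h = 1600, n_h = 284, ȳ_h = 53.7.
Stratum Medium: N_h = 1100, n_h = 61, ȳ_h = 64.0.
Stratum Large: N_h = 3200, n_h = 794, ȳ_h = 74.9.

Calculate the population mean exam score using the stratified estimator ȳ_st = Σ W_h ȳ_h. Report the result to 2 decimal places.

N = Σ N_h = 5900. Stratum weights W_h = N_h/N.
ȳ_st = (1600·53.7 + 1100·64.0 + 3200·74.9) / 5900 = 67.1186

ȳ_st ≈ 67.12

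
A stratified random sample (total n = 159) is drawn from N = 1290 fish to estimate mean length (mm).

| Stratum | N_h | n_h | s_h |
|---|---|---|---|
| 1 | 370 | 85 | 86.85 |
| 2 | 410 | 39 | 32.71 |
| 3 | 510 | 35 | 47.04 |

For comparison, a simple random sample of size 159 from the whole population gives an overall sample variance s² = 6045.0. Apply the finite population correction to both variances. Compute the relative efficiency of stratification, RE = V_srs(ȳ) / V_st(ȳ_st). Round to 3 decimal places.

RE ≈ 1.923

V̂(ȳ_st) = Σ W_h² (1 − n_h/N_h) s_h²/n_h, with W_h = N_h/N and N = 1290:
  stratum 1: (370/1290)²·(1 − 85/370)·86.85²/85 = 5.62326
  stratum 2: (410/1290)²·(1 − 39/410)·32.71²/39 = 2.5077
  stratum 3: (510/1290)²·(1 − 35/510)·47.04²/35 = 9.20346
V_st = 17.3344
V_srs = (1 − 159/1290)·6045.0/159 = 33.3328
Relative efficiency = V_srs / V_st = 33.3328/17.3344 = 1.9229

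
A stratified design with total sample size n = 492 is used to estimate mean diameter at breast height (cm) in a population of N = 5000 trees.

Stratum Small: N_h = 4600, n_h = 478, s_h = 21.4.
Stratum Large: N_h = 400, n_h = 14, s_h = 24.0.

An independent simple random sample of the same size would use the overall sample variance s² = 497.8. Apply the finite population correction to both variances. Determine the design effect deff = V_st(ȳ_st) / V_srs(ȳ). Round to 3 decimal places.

deff ≈ 1.075

V̂(ȳ_st) = Σ W_h² (1 − n_h/N_h) s_h²/n_h, with W_h = N_h/N and N = 5000:
  stratum Small: (4600/5000)²·(1 − 478/4600)·21.4²/478 = 0.72665
  stratum Large: (400/5000)²·(1 − 14/400)·24.0²/14 = 0.254098
V_st = 0.980749
V_srs = (1 − 492/5000)·497.8/492 = 0.912229
deff = V_st / V_srs = 0.980749/0.912229 = 1.0751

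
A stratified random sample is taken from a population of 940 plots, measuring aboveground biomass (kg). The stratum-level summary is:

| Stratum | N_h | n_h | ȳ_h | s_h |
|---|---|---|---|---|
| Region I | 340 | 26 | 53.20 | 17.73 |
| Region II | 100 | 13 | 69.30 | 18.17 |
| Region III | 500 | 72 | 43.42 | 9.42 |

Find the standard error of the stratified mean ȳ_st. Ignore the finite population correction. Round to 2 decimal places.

V̂(ȳ_st) = Σ W_h² s_h²/n_h, with W_h = N_h/N and N = 940:
  stratum Region I: (340/940)²·17.73²/26 = 1.58178
  stratum Region II: (100/940)²·18.17²/13 = 0.287416
  stratum Region III: (500/940)²·9.42²/72 = 0.348701
V̂(ȳ_st) = 2.2179
SE(ȳ_st) = √2.2179 = 1.48926

SE(ȳ_st) ≈ 1.49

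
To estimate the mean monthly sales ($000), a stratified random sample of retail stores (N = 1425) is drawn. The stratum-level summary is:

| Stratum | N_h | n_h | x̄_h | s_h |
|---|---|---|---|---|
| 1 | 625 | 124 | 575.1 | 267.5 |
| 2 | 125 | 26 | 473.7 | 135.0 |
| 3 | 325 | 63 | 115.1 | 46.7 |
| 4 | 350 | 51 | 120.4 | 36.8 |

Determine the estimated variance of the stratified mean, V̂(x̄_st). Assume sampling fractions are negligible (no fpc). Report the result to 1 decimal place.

V̂(x̄_st) ≈ 119.8

V̂(x̄_st) = Σ W_h² s_h²/n_h, with W_h = N_h/N and N = 1425:
  stratum 1: (625/1425)²·267.5²/124 = 111.008
  stratum 2: (125/1425)²·135.0²/26 = 5.39367
  stratum 3: (325/1425)²·46.7²/63 = 1.80065
  stratum 4: (350/1425)²·36.8²/51 = 1.60189
V̂(x̄_st) = 119.805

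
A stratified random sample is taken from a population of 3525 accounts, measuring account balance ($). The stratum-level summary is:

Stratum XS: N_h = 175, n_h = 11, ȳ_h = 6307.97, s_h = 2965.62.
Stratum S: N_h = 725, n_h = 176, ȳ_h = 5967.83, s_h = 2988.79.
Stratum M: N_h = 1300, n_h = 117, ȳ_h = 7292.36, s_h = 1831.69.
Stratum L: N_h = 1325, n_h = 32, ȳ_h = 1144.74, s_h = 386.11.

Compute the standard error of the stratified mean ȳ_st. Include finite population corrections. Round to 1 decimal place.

V̂(ȳ_st) = Σ W_h² (1 − n_h/N_h) s_h²/n_h, with W_h = N_h/N and N = 3525:
  stratum XS: (175/3525)²·(1 − 11/175)·2965.62²/11 = 1846.72
  stratum S: (725/3525)²·(1 − 176/725)·2988.79²/176 = 1625.81
  stratum M: (1300/3525)²·(1 − 117/1300)·1831.69²/117 = 3549.18
  stratum L: (1325/3525)²·(1 − 32/1325)·386.11²/32 = 642.345
V̂(ȳ_st) = 7664.06
SE(ȳ_st) = √7664.06 = 87.5446

SE(ȳ_st) ≈ 87.5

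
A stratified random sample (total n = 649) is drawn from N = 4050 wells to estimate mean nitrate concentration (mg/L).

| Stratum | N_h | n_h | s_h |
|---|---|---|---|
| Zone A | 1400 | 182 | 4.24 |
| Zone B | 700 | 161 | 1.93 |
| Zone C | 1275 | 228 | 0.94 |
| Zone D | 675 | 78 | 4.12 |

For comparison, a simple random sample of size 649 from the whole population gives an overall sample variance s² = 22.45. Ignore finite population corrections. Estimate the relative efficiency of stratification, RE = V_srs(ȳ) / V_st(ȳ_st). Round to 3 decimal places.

RE ≈ 1.828

V̂(ȳ_st) = Σ W_h² s_h²/n_h, with W_h = N_h/N and N = 4050:
  stratum Zone A: (1400/4050)²·4.24²/182 = 0.0118034
  stratum Zone B: (700/4050)²·1.93²/161 = 0.000691154
  stratum Zone C: (1275/4050)²·0.94²/228 = 0.000384088
  stratum Zone D: (675/4050)²·4.12²/78 = 0.00604501
V_st = 0.0189236
V_srs = s²/n = 22.45/649 = 0.0345917
Relative efficiency = V_srs / V_st = 0.0345917/0.0189236 = 1.8280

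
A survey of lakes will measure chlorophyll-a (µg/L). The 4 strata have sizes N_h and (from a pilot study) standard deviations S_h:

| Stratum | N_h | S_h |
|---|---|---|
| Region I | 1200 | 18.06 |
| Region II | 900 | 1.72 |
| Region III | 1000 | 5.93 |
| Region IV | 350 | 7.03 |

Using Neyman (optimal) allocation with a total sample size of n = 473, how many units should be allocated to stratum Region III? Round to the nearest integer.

Neyman allocation: n_h = n · N_h S_h / Σ N_i S_i, with n = 473.
  stratum Region I: N_h·S_h = 1200·18.06 = 21672.00
  stratum Region II: N_h·S_h = 900·1.72 = 1548.00
  stratum Region III: N_h·S_h = 1000·5.93 = 5930.00
  stratum Region IV: N_h·S_h = 350·7.03 = 2460.50
Σ N_h S_h = 31610.50
n for stratum Region III = 473·5930.00/31610.50 = 88.733 → 89

89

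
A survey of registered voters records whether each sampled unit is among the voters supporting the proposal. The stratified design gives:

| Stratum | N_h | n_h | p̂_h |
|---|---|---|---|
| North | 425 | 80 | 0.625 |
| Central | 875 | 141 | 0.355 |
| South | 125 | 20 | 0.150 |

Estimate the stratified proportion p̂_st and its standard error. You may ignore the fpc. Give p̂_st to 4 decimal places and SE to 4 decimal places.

N = 1425; stratum weights W_h = N_h/N.
p̂_st = Σ W_h p̂_h = (425·0.625 + 875·0.355 + 125·0.150)/1425 = 0.41754
V̂(p̂_st) = Σ W_h² p̂_h(1−p̂_h)/(n_h−1):
  stratum North: (425/1425)²·0.625·0.375/79 = 0.000263896
  stratum Central: (875/1425)²·0.355·0.645/140 = 0.000616661
  stratum South: (125/1425)²·0.150·0.850/19 = 5.16353e-05
V̂(p̂_st) = 0.000932192; SE = √V̂ = 0.0305318

p̂_st ≈ 0.4175, SE ≈ 0.0305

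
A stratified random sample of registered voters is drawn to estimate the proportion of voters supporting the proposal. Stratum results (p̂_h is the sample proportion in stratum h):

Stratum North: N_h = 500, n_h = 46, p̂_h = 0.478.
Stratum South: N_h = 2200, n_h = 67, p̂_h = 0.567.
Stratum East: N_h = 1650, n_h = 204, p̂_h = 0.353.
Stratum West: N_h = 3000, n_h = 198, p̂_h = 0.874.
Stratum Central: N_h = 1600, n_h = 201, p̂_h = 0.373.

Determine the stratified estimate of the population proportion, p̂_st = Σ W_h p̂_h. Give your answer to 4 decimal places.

N = 8950; stratum weights W_h = N_h/N.
p̂_st = Σ W_h p̂_h = (500·0.478 + 2200·0.567 + 1650·0.353 + 3000·0.874 + 1600·0.373)/8950 = 0.59080

p̂_st ≈ 0.5908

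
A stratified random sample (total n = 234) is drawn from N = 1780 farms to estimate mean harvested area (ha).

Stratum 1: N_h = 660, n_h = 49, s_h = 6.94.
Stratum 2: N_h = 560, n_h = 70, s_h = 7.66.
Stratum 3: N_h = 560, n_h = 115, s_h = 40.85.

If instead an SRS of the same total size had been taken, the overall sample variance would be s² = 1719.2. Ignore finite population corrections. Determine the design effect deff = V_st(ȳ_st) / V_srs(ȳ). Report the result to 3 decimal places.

deff ≈ 0.225

V̂(ȳ_st) = Σ W_h² s_h²/n_h, with W_h = N_h/N and N = 1780:
  stratum 1: (660/1780)²·6.94²/49 = 0.135136
  stratum 2: (560/1780)²·7.66²/70 = 0.0829651
  stratum 3: (560/1780)²·40.85²/115 = 1.43622
V_st = 1.65433
V_srs = s²/n = 1719.2/234 = 7.34701
deff = V_st / V_srs = 1.65433/7.34701 = 0.2252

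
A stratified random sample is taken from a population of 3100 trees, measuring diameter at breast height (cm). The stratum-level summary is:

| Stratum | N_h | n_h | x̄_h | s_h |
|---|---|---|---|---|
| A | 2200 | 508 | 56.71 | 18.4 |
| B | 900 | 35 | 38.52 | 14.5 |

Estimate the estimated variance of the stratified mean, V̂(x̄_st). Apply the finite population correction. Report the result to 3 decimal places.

V̂(x̄_st) = Σ W_h² (1 − n_h/N_h) s_h²/n_h, with W_h = N_h/N and N = 3100:
  stratum A: (2200/3100)²·(1 − 508/2200)·18.4²/508 = 0.25815
  stratum B: (900/3100)²·(1 − 35/900)·14.5²/35 = 0.486635
V̂(x̄_st) = 0.744785

V̂(x̄_st) ≈ 0.745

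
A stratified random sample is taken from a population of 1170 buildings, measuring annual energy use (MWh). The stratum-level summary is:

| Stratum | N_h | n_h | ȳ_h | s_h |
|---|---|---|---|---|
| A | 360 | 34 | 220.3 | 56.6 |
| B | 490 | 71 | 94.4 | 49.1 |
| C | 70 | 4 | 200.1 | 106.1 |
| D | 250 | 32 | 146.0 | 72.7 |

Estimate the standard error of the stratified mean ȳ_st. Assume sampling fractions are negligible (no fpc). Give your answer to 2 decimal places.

SE(ȳ_st) ≈ 5.70

V̂(ȳ_st) = Σ W_h² s_h²/n_h, with W_h = N_h/N and N = 1170:
  stratum A: (360/1170)²·56.6²/34 = 8.92046
  stratum B: (490/1170)²·49.1²/71 = 5.95559
  stratum C: (70/1170)²·106.1²/4 = 10.0738
  stratum D: (250/1170)²·72.7²/32 = 7.54097
V̂(ȳ_st) = 32.4909
SE(ȳ_st) = √32.4909 = 5.70008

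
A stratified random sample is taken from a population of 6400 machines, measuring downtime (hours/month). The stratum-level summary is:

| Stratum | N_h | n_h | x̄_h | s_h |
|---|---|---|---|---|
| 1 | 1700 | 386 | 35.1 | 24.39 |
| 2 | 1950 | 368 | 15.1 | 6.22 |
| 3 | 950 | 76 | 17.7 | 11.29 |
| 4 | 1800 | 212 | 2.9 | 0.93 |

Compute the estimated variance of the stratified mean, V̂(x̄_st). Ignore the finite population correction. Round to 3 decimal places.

V̂(x̄_st) = Σ W_h² s_h²/n_h, with W_h = N_h/N and N = 6400:
  stratum 1: (1700/6400)²·24.39²/386 = 0.108736
  stratum 2: (1950/6400)²·6.22²/368 = 0.00975983
  stratum 3: (950/6400)²·11.29²/76 = 0.036954
  stratum 4: (1800/6400)²·0.93²/212 = 0.000322712
V̂(x̄_st) = 0.155773

V̂(x̄_st) ≈ 0.156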